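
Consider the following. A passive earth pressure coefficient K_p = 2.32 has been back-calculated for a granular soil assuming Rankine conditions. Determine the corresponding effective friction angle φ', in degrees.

K_p = (1+sin φ)/(1−sin φ) ⇒ sin φ = (K_p − 1)/(K_p + 1) = 0.3976.
φ = arcsin(0.3976) = 23.43°.

23.4°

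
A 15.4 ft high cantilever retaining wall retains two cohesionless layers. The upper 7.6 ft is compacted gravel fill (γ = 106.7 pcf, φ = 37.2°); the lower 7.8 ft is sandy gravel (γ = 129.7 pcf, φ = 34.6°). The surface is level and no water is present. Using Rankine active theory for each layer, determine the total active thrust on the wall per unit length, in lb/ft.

K_a1 = tan²(45°−37.2°/2) = 0.2464; K_a2 = tan²(45°−34.6°/2) = 0.2756.
Layer 1: σ at base = K_a1 γ₁ h₁ = 199.8 psf; P₁ = ½×199.8×7.6 = 759.3.
Layer 2: σ_v at top = γ₁h₁ = 810.9; σ_h top = K_a2×810.9 = 223.5; σ_h base = K_a2×(810.9+129.7×7.8) = 502.4.
P₂ = ½(223.5+502.4)×7.8 = 2831. Total P_a = 759.3+2831 = 3590 lb/ft.

3590 lb/ft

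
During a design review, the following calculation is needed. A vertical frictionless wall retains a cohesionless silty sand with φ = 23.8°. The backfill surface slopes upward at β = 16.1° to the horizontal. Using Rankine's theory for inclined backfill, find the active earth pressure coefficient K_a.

K_a = cos β · (cos β − √(cos²β − cos²φ)) / (cos β + √(cos²β − cos²φ)).
cos β = 0.9608, cos φ = 0.9150, √(cos²β − cos²φ) = 0.2932.
K_a = 0.9608 × (0.9608 − 0.2932)/(0.9608 + 0.2932) = 0.5115.

0.512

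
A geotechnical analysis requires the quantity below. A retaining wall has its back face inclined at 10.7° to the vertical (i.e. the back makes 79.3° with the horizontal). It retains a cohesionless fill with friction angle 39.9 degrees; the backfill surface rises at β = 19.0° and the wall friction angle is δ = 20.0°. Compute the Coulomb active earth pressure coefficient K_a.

K_a = sin²(α+φ) / [sin²α · sin(α−δ) · (1 + √{sin(φ+δ)sin(φ−β) / (sin(α−δ)sin(α+β))})²].
With α = 79.3°, φ = 39.9°, δ = 20.0°, β = 19.0°: K_a = 0.3575.

0.358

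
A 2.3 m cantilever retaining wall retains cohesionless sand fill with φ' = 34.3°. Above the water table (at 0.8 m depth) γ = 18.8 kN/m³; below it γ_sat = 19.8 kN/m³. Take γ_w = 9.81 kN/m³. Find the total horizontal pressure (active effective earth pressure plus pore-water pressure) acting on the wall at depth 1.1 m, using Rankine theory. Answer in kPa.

7.98 kPa

K_a = (1 − sin φ)/(1 + sin φ) = 0.2792.
γ' = 19.8 − 9.81 = 9.990 kN/m³.
Effective vertical stress at 1.1 m: σ'_v = 18.8×0.8 + 9.990×0.300 = 18.04 kPa.
σ'_h = K_a σ'_v = 0.2792 × 18.04 = 5.035 kPa; u = γ_w × 0.300 = 2.943 kPa.
Total σ_h = 5.035 + 2.943 = 7.978 kPa.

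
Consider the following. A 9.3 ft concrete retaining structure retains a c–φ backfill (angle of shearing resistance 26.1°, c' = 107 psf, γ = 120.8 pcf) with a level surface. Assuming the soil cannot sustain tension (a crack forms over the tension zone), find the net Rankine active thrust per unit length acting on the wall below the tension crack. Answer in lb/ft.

980 lb/ft

K_a = 0.3889; √K_a = 0.6237.
Tension-crack depth z_c = 2c/(γ√K_a) = 2×107/(120.8×0.6237) = 2.841 ft.
σ_a at base = K_a γ H − 2c√K_a = 0.3889×120.8×9.3 − 2×107×0.6237 = 303.5 psf.
P_a = ½ × 303.5 × (H − z_c) = 0.5×303.5×6.459 = 980.2 lb/ft.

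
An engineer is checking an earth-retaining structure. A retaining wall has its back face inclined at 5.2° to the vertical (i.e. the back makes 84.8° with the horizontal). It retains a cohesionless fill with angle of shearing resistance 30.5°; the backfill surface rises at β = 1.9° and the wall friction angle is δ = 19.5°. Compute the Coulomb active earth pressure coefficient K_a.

0.339

K_a = sin²(α+φ) / [sin²α · sin(α−δ) · (1 + √{sin(φ+δ)sin(φ−β) / (sin(α−δ)sin(α+β))})²].
With α = 84.8°, φ = 30.5°, δ = 19.5°, β = 1.9°: K_a = 0.3390.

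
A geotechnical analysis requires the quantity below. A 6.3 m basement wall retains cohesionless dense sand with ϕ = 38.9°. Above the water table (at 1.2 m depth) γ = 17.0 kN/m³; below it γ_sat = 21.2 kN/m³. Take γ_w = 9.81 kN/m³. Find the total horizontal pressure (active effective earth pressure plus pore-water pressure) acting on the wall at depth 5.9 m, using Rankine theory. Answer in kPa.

K_a = (1 − sin φ)/(1 + sin φ) = 0.2285.
γ' = 21.2 − 9.81 = 11.39 kN/m³.
Effective vertical stress at 5.9 m: σ'_v = 17.0×1.2 + 11.39×4.70 = 73.93 kPa.
σ'_h = K_a σ'_v = 0.2285 × 73.93 = 16.90 kPa; u = γ_w × 4.70 = 46.11 kPa.
Total σ_h = 16.90 + 46.11 = 63.00 kPa.

63.0 kPa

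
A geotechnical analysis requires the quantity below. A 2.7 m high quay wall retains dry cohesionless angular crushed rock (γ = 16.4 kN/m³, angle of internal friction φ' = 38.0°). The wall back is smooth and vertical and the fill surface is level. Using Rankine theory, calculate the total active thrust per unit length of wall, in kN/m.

K_a = tan²(45° − φ/2) = 0.2379.
P_a = ½ K_a γ H² = 0.5 × 0.2379 × 16.4 × 2.7² = 14.22 kN/m.

14.2 kN/m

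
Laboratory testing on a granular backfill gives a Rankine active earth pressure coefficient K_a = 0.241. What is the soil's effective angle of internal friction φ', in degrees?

K_a = tan²(45° − φ/2) ⇒ 45° − φ/2 = arctan(√0.241) = 26.15°.
φ = 2(45° − 26.15°) = 37.71°.

37.7°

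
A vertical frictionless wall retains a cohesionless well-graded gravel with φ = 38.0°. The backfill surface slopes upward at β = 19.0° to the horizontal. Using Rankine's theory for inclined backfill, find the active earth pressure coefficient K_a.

0.272

K_a = cos β · (cos β − √(cos²β − cos²φ)) / (cos β + √(cos²β − cos²φ)).
cos β = 0.9455, cos φ = 0.7880, √(cos²β − cos²φ) = 0.5225.
K_a = 0.9455 × (0.9455 − 0.5225)/(0.9455 + 0.5225) = 0.2724.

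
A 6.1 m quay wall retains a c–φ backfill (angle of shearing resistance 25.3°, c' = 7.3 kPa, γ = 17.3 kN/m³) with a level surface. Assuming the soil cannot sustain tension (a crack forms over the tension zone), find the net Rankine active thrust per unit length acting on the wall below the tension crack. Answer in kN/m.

78.9 kN/m

K_a = 0.4012; √K_a = 0.6334.
Tension-crack depth z_c = 2c/(γ√K_a) = 2×7.3/(17.3×0.6334) = 1.332 m.
σ_a at base = K_a γ H − 2c√K_a = 0.4012×17.3×6.1 − 2×7.3×0.6334 = 33.09 kPa.
P_a = ½ × 33.09 × (H − z_c) = 0.5×33.09×4.768 = 78.88 kN/m.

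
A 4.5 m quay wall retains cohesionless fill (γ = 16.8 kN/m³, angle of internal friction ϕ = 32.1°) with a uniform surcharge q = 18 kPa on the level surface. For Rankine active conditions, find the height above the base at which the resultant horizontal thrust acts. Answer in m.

K_a = 0.3060.
Triangular part P₁ = ½K_aγH² = 52.05 at H/3 = 1.500 m; rectangular part P₂ = K_a q H = 24.79 at H/2 = 2.250 m.
ȳ = (P₁·1.500 + P₂·2.250)/(P₁+P₂) = 1.742 m.

1.74 m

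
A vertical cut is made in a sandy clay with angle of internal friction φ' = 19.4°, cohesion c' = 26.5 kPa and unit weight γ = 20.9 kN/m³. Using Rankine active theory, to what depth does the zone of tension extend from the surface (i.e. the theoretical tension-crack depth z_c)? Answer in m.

3.58 m

K_a = tan²(45° − 19.4°/2) = 0.5013; √K_a = 0.7080.
The active pressure is zero where K_a γ z = 2c√K_a, so z_c = 2c/(γ√K_a) = 2×26.5/(20.9×0.7080) = 3.582 m.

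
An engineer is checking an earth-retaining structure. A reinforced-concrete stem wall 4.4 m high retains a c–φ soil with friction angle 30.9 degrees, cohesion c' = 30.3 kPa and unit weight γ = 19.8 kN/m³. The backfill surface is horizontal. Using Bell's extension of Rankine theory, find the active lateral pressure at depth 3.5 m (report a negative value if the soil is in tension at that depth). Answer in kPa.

K_a = (1 − sin φ)/(1 + sin φ) = 0.3214.
σ_a = K_a γ z − 2c√K_a = 0.3214×19.8×3.5 − 2×30.3×0.5669 = -12.08 kPa.

-12.1 kPa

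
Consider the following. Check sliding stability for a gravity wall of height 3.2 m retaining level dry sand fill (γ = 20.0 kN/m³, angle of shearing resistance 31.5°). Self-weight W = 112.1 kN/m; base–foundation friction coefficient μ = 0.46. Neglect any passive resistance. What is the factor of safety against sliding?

K_a = tan²(45° − 31.5°/2) = 0.3136.
P_a = ½K_aγH² = 0.5×0.3136×20.0×3.2² = 32.12 kN/m, acting at H/3 = 1.067 m above the base.
FS_sliding = μW / P_a = 0.46×112.1 / 32.12 = 1.606.

1.61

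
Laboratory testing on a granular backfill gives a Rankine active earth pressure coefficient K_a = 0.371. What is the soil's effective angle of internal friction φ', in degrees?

27.3°

K_a = tan²(45° − φ/2) ⇒ 45° − φ/2 = arctan(√0.371) = 31.35°.
φ = 2(45° − 31.35°) = 27.31°.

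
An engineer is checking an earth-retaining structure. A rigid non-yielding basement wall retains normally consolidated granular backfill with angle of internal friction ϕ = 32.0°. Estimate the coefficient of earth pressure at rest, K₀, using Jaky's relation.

0.470

K₀ = 1 − sin φ' = 1 − sin 32.0° = 0.4701.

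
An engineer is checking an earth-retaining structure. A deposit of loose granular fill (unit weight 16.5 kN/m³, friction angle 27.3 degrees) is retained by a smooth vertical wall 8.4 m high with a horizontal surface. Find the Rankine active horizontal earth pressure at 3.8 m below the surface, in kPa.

K_a = (1 − sin φ)/(1 + sin φ) = 0.3711.
σ_h = K_a γ z = 0.3711 × 16.5 × 3.8 = 23.27 kPa.

23.3 kPa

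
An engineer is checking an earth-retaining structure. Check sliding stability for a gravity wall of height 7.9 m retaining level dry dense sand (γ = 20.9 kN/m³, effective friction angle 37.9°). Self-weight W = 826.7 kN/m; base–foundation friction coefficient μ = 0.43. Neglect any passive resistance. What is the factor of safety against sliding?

K_a = tan²(45° − 37.9°/2) = 0.2389.
P_a = ½K_aγH² = 0.5×0.2389×20.9×7.9² = 155.8 kN/m, acting at H/3 = 2.633 m above the base.
FS_sliding = μW / P_a = 0.43×826.7 / 155.8 = 2.281.

2.28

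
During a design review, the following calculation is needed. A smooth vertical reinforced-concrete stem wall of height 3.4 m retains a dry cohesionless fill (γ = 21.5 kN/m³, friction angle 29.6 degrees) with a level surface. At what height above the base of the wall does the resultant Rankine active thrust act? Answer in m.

K_a = 0.3387.
The pressure distribution is triangular, so the resultant acts at H/3 above the base = 3.4/3 = 1.133 m.

1.13 m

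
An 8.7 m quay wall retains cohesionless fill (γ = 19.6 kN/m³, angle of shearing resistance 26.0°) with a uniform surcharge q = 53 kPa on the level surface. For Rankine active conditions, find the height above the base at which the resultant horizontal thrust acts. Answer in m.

3.46 m

K_a = 0.3905.
Triangular part P₁ = ½K_aγH² = 289.6 at H/3 = 2.900 m; rectangular part P₂ = K_a q H = 180.0 at H/2 = 4.350 m.
ȳ = (P₁·2.900 + P₂·4.350)/(P₁+P₂) = 3.456 m.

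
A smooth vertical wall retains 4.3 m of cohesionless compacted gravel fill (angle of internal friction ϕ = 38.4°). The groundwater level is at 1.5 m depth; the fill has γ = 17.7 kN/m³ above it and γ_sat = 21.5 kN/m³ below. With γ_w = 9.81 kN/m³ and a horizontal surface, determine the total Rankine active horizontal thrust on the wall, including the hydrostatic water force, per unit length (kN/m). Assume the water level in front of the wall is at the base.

71.2 kN/m

K_a = tan²(45° − φ/2) = 0.2337.
γ' = 21.5 − 9.81 = 11.69 kN/m³. Depth below WT = 2.8 m.
σ'_h at WT = K_a γ d_w = 6.205 kPa; at base = 6.205 + K_a γ' × 2.8 = 13.85 kPa.
P₁ (0–1.5 m) = ½×6.205×1.5 = 4.653. P₂ (1.5–4.3 m) = ½(6.205+13.85)×2.8 = 28.08.
P_w = ½ γ_w h₂² = 0.5×9.81×2.8² = 38.46. Total = 4.653+28.08+38.46 = 71.19 kN/m.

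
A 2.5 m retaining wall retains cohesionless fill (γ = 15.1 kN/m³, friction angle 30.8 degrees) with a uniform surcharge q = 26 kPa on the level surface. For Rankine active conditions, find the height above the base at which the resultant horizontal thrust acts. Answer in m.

K_a = 0.3227.
Triangular part P₁ = ½K_aγH² = 15.23 at H/3 = 0.8333 m; rectangular part P₂ = K_a q H = 20.98 at H/2 = 1.250 m.
ȳ = (P₁·0.8333 + P₂·1.250)/(P₁+P₂) = 1.075 m.

1.07 m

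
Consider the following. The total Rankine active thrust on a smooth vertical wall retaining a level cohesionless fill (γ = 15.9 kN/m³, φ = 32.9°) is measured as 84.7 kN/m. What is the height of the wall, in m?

K_a = 0.2960. P_a = ½ K_a γ H² ⇒ H = √(2P_a/(K_a γ)).
H = √(2×84.7/(0.2960×15.9)) = 5.999 m.

6.00 m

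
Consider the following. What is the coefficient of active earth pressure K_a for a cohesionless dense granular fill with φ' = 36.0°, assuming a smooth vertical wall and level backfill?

K_a = (1 − sin φ)/(1 + sin φ) = (1 − sin 36.0°)/(1 + sin 36.0°) = 0.2596.

0.260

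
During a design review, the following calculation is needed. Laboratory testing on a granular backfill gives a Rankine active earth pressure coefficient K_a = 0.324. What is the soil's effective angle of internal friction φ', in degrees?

K_a = tan²(45° − φ/2) ⇒ 45° − φ/2 = arctan(√0.324) = 29.65°.
φ = 2(45° − 29.65°) = 30.70°.

30.7°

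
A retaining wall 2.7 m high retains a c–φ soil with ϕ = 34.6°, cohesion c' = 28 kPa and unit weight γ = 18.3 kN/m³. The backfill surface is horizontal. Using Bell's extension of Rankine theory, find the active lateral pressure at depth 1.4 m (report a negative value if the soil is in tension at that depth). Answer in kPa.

-22.3 kPa

K_a = (1 − sin φ)/(1 + sin φ) = 0.2756.
σ_a = K_a γ z − 2c√K_a = 0.2756×18.3×1.4 − 2×28×0.5250 = -22.34 kPa.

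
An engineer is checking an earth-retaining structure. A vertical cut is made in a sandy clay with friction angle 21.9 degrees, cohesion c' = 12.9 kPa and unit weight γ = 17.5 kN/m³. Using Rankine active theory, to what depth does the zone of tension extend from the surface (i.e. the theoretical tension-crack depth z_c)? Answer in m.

K_a = tan²(45° − 21.9°/2) = 0.4567; √K_a = 0.6758.
The active pressure is zero where K_a γ z = 2c√K_a, so z_c = 2c/(γ√K_a) = 2×12.9/(17.5×0.6758) = 2.182 m.

2.18 m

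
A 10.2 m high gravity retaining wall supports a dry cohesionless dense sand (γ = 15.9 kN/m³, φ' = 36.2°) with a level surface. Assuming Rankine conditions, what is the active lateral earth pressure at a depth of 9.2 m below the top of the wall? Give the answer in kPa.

K_a = (1 − sin φ)/(1 + sin φ) = 0.2574.
σ_h = K_a γ z = 0.2574 × 15.9 × 9.2 = 37.65 kPa.

37.6 kPa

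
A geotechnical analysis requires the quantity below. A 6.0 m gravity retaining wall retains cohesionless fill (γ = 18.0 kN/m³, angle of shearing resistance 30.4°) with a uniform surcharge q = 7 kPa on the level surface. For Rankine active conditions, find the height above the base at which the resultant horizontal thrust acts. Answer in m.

K_a = 0.3280.
Triangular part P₁ = ½K_aγH² = 106.3 at H/3 = 2.000 m; rectangular part P₂ = K_a q H = 13.78 at H/2 = 3.000 m.
ȳ = (P₁·2.000 + P₂·3.000)/(P₁+P₂) = 2.115 m.

2.11 m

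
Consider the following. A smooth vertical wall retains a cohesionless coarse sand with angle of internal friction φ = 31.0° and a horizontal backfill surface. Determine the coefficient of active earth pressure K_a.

0.320

K_a = tan²(45° − φ/2) = tan²(29.50°) = 0.3201.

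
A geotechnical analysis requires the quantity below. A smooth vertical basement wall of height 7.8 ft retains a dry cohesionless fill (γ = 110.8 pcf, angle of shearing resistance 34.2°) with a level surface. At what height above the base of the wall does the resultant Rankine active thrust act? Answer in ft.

K_a = 0.2803.
The pressure distribution is triangular, so the resultant acts at H/3 above the base = 7.8/3 = 2.600 ft.

2.60 ft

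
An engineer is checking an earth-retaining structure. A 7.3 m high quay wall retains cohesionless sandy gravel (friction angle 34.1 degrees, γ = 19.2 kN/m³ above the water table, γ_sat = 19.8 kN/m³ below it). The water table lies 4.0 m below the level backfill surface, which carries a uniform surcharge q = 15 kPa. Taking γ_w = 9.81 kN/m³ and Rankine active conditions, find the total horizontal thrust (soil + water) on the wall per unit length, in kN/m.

K_a = tan²(45° − φ/2) = 0.2815.
γ' = 19.8 − 9.81 = 9.990 kN/m³. h₂ = H − d_w = 3.3 m.
σ'_h: at surface K_a·q = 4.223; at WT K_a(q+γd_w) = 25.84; at base K_a(q+γd_w+γ'h₂) = 35.13 kPa.
P₁ = ½(4.223+25.84)×4.0 = 60.13; P₂ = ½(25.84+35.13)×3.3 = 100.6; P_w = ½γ_w h₂² = 53.42.
Total = 60.13+100.6+53.42 = 214.1 kN/m.

214 kN/m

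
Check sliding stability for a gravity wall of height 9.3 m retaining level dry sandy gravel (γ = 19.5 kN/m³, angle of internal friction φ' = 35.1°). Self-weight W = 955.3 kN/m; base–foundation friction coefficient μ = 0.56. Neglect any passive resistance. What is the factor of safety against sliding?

K_a = tan²(45° − 35.1°/2) = 0.2698.
P_a = ½K_aγH² = 0.5×0.2698×19.5×9.3² = 227.5 kN/m, acting at H/3 = 3.100 m above the base.
FS_sliding = μW / P_a = 0.56×955.3 / 227.5 = 2.351.

2.35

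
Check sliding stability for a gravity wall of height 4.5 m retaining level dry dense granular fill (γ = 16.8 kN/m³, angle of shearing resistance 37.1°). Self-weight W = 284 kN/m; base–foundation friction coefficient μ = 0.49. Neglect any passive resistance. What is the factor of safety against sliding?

3.31

K_a = tan²(45° − 37.1°/2) = 0.2475.
P_a = ½K_aγH² = 0.5×0.2475×16.8×4.5² = 42.10 kN/m, acting at H/3 = 1.500 m above the base.
FS_sliding = μW / P_a = 0.49×284 / 42.10 = 3.305.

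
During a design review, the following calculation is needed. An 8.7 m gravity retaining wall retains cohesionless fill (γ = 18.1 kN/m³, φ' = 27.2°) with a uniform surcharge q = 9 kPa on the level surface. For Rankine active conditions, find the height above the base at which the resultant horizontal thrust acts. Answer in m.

3.05 m

K_a = 0.3726.
Triangular part P₁ = ½K_aγH² = 255.2 at H/3 = 2.900 m; rectangular part P₂ = K_a q H = 29.17 at H/2 = 4.350 m.
ȳ = (P₁·2.900 + P₂·4.350)/(P₁+P₂) = 3.049 m.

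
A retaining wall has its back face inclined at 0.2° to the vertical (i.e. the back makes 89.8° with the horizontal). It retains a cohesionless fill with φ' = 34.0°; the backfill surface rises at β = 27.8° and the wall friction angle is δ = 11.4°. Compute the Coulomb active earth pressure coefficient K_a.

0.419

K_a = sin²(α+φ) / [sin²α · sin(α−δ) · (1 + √{sin(φ+δ)sin(φ−β) / (sin(α−δ)sin(α+β))})²].
With α = 89.8°, φ = 34.0°, δ = 11.4°, β = 27.8°: K_a = 0.4187.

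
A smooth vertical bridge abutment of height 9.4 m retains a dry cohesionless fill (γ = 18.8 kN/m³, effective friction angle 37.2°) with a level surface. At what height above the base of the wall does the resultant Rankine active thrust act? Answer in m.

3.13 m

K_a = 0.2464.
The pressure distribution is triangular, so the resultant acts at H/3 above the base = 9.4/3 = 3.133 m.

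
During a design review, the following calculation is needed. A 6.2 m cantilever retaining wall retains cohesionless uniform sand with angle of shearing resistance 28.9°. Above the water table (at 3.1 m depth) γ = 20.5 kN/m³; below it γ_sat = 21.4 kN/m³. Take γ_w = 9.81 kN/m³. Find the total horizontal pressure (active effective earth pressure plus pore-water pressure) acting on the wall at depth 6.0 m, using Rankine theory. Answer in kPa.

62.3 kPa

K_a = (1 − sin φ)/(1 + sin φ) = 0.3484.
γ' = 21.4 − 9.81 = 11.59 kN/m³.
Effective vertical stress at 6.0 m: σ'_v = 20.5×3.1 + 11.59×2.90 = 97.16 kPa.
σ'_h = K_a σ'_v = 0.3484 × 97.16 = 33.85 kPa; u = γ_w × 2.90 = 28.45 kPa.
Total σ_h = 33.85 + 28.45 = 62.30 kPa.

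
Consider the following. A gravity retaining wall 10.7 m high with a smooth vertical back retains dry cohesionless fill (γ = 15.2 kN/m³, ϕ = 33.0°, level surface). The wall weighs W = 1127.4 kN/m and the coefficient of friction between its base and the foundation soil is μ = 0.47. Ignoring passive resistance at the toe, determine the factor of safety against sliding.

2.07

K_a = tan²(45° − 33.0°/2) = 0.2948.
P_a = ½K_aγH² = 0.5×0.2948×15.2×10.7² = 256.5 kN/m, acting at H/3 = 3.567 m above the base.
FS_sliding = μW / P_a = 0.47×1127.4 / 256.5 = 2.066.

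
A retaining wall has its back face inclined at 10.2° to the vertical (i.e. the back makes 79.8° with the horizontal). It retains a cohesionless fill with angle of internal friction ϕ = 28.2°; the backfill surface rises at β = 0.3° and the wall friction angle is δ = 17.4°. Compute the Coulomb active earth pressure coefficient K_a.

K_a = sin²(α+φ) / [sin²α · sin(α−δ) · (1 + √{sin(φ+δ)sin(φ−β) / (sin(α−δ)sin(α+β))})²].
With α = 79.8°, φ = 28.2°, δ = 17.4°, β = 0.3°: K_a = 0.4021.

0.402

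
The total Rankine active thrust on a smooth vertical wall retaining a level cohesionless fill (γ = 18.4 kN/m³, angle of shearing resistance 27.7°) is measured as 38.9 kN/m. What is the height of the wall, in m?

3.40 m

K_a = 0.3653. P_a = ½ K_a γ H² ⇒ H = √(2P_a/(K_a γ)).
H = √(2×38.9/(0.3653×18.4)) = 3.402 m.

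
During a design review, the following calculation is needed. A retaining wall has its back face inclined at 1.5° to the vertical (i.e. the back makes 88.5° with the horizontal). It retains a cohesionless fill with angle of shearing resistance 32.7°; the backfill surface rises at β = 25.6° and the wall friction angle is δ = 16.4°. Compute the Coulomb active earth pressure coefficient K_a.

K_a = sin²(α+φ) / [sin²α · sin(α−δ) · (1 + √{sin(φ+δ)sin(φ−β) / (sin(α−δ)sin(α+β))})²].
With α = 88.5°, φ = 32.7°, δ = 16.4°, β = 25.6°: K_a = 0.4363.

0.436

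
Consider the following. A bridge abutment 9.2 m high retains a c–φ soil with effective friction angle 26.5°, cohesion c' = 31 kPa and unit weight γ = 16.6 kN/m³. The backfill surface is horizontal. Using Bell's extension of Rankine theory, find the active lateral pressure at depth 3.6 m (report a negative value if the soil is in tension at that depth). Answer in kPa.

-15.5 kPa

K_a = (1 − sin φ)/(1 + sin φ) = 0.3829.
σ_a = K_a γ z − 2c√K_a = 0.3829×16.6×3.6 − 2×31×0.6188 = -15.48 kPa.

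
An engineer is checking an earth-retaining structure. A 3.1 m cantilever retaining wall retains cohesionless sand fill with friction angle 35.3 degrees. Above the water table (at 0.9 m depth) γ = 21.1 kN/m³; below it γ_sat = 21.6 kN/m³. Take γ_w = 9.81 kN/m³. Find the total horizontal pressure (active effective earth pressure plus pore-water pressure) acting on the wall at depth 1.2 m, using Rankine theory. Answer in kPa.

K_a = (1 − sin φ)/(1 + sin φ) = 0.2675.
γ' = 21.6 − 9.81 = 11.79 kN/m³.
Effective vertical stress at 1.2 m: σ'_v = 21.1×0.9 + 11.79×0.300 = 22.53 kPa.
σ'_h = K_a σ'_v = 0.2675 × 22.53 = 6.027 kPa; u = γ_w × 0.300 = 2.943 kPa.
Total σ_h = 6.027 + 2.943 = 8.970 kPa.

8.97 kPa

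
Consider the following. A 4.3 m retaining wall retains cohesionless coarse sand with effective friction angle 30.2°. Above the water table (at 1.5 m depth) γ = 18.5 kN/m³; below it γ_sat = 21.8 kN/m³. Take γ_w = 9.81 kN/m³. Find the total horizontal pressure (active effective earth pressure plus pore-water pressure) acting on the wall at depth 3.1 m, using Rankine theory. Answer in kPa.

K_a = (1 − sin φ)/(1 + sin φ) = 0.3307.
γ' = 21.8 − 9.81 = 11.99 kN/m³.
Effective vertical stress at 3.1 m: σ'_v = 18.5×1.5 + 11.99×1.60 = 46.93 kPa.
σ'_h = K_a σ'_v = 0.3307 × 46.93 = 15.52 kPa; u = γ_w × 1.60 = 15.70 kPa.
Total σ_h = 15.52 + 15.70 = 31.21 kPa.

31.2 kPa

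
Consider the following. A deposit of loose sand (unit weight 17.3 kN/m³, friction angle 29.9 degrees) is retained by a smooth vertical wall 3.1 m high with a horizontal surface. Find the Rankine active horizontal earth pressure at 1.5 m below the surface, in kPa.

K_a = (1 − sin φ)/(1 + sin φ) = 0.3347.
σ_h = K_a γ z = 0.3347 × 17.3 × 1.5 = 8.685 kPa.

8.68 kPa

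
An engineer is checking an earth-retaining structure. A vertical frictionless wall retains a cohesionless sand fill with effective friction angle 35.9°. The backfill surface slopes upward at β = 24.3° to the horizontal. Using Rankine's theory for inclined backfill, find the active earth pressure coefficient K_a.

0.339

K_a = cos β · (cos β − √(cos²β − cos²φ)) / (cos β + √(cos²β − cos²φ)).
cos β = 0.9114, cos φ = 0.8100, √(cos²β − cos²φ) = 0.4177.
K_a = 0.9114 × (0.9114 − 0.4177)/(0.9114 + 0.4177) = 0.3385.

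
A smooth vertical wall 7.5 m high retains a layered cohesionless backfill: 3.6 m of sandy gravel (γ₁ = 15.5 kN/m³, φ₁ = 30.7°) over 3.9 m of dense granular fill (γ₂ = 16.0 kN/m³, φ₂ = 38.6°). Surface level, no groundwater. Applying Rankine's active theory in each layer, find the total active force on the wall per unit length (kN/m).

111 kN/m

K_a1 = tan²(45°−30.7°/2) = 0.3240; K_a2 = tan²(45°−38.6°/2) = 0.2316.
Layer 1: σ at base = K_a1 γ₁ h₁ = 18.08 kPa; P₁ = ½×18.08×3.6 = 32.55.
Layer 2: σ_v at top = γ₁h₁ = 55.80; σ_h top = K_a2×55.80 = 12.92; σ_h base = K_a2×(55.80+16.0×3.9) = 27.38.
P₂ = ½(12.92+27.38)×3.9 = 78.59. Total P_a = 32.55+78.59 = 111.1 kN/m.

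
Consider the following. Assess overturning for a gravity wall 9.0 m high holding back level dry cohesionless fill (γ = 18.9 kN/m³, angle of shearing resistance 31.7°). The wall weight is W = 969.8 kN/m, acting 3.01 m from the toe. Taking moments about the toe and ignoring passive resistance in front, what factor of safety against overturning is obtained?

K_a = tan²(45° − 31.7°/2) = 0.3111.
P_a = ½K_aγH² = 0.5×0.3111×18.9×9.0² = 238.1 kN/m, acting at H/3 = 3.000 m above the base.
Overturning moment M_o = P_a × H/3 = 238.1 × 3.000 = 714.3.
Resisting moment M_r = W × 3.01 = 969.8 × 3.01 = 2919.
FS_overturning = M_r/M_o = 2919/714.3 = 4.087.

4.09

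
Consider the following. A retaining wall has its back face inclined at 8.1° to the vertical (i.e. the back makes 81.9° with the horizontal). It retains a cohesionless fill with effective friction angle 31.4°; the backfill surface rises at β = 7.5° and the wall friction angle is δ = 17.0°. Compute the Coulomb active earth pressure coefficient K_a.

K_a = sin²(α+φ) / [sin²α · sin(α−δ) · (1 + √{sin(φ+δ)sin(φ−β) / (sin(α−δ)sin(α+β))})²].
With α = 81.9°, φ = 31.4°, δ = 17.0°, β = 7.5°: K_a = 0.3815.

0.381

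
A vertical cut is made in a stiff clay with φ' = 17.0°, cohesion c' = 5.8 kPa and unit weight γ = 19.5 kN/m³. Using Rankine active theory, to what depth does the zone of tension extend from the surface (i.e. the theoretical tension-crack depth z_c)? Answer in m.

0.804 m

K_a = tan²(45° − 17.0°/2) = 0.5475; √K_a = 0.7400.
The active pressure is zero where K_a γ z = 2c√K_a, so z_c = 2c/(γ√K_a) = 2×5.8/(19.5×0.7400) = 0.8039 m.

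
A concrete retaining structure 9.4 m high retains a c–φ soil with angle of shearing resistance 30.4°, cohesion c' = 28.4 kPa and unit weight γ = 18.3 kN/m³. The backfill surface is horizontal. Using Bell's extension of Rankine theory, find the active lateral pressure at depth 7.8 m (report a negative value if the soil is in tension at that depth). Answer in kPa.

K_a = (1 − sin φ)/(1 + sin φ) = 0.3280.
σ_a = K_a γ z − 2c√K_a = 0.3280×18.3×7.8 − 2×28.4×0.5727 = 14.29 kPa.

14.3 kPa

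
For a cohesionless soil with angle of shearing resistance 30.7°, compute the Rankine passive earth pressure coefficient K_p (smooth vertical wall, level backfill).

3.09

K_p = (1 + sin φ)/(1 − sin φ) = tan²(45° + 30.7°/2) = 3.086.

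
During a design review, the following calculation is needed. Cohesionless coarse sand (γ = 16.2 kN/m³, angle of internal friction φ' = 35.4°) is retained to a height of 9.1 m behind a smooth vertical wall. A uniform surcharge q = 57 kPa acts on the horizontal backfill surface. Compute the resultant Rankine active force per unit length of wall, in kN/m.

317 kN/m

K_a = tan²(45° − φ/2) = 0.2664.
Soil triangle: ½ K_a γ H² = 0.5×0.2664×16.2×9.1² = 178.7 kN/m.
Surcharge rectangle: K_a q H = 0.2664×57×9.1 = 138.2 kN/m.
Total = 178.7 + 138.2 = 316.9 kN/m.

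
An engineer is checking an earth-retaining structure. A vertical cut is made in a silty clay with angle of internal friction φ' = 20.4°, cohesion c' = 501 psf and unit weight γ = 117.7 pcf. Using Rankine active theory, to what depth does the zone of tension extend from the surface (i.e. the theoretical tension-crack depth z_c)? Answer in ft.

K_a = tan²(45° − 20.4°/2) = 0.4831; √K_a = 0.6950.
The active pressure is zero where K_a γ z = 2c√K_a, so z_c = 2c/(γ√K_a) = 2×501/(117.7×0.6950) = 12.25 ft.

12.2 ft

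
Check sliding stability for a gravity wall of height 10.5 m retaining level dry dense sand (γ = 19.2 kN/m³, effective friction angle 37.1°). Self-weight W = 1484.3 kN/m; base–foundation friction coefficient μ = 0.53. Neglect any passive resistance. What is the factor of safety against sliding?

3.00

K_a = tan²(45° − 37.1°/2) = 0.2475.
P_a = ½K_aγH² = 0.5×0.2475×19.2×10.5² = 262.0 kN/m, acting at H/3 = 3.500 m above the base.
FS_sliding = μW / P_a = 0.53×1484.3 / 262.0 = 3.003.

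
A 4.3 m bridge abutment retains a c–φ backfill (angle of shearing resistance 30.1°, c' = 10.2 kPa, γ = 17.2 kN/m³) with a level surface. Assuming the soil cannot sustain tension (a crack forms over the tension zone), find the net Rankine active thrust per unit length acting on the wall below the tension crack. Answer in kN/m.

K_a = 0.3320; √K_a = 0.5762.
Tension-crack depth z_c = 2c/(γ√K_a) = 2×10.2/(17.2×0.5762) = 2.058 m.
σ_a at base = K_a γ H − 2c√K_a = 0.3320×17.2×4.3 − 2×10.2×0.5762 = 12.80 kPa.
P_a = ½ × 12.80 × (H − z_c) = 0.5×12.80×2.242 = 14.35 kN/m.

14.3 kN/m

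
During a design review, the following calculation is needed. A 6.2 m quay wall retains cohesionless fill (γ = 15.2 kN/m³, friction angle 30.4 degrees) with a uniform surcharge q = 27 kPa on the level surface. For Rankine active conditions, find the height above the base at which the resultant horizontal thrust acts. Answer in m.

K_a = 0.3280.
Triangular part P₁ = ½K_aγH² = 95.82 at H/3 = 2.067 m; rectangular part P₂ = K_a q H = 54.91 at H/2 = 3.100 m.
ȳ = (P₁·2.067 + P₂·3.100)/(P₁+P₂) = 2.443 m.

2.44 m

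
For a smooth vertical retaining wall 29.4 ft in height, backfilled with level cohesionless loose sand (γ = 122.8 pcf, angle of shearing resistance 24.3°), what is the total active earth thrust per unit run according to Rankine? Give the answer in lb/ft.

K_a = tan²(45° − φ/2) = 0.4169.
P_a = ½ K_a γ H² = 0.5 × 0.4169 × 122.8 × 29.4² = 22130 lb/ft.

22100 lb/ft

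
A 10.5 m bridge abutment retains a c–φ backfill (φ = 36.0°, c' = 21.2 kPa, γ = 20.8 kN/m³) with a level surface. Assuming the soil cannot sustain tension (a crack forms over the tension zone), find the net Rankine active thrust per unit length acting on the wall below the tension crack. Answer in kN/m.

K_a = 0.2596; √K_a = 0.5095.
Tension-crack depth z_c = 2c/(γ√K_a) = 2×21.2/(20.8×0.5095) = 4.001 m.
σ_a at base = K_a γ H − 2c√K_a = 0.2596×20.8×10.5 − 2×21.2×0.5095 = 35.10 kPa.
P_a = ½ × 35.10 × (H − z_c) = 0.5×35.10×6.499 = 114.1 kN/m.

114 kN/m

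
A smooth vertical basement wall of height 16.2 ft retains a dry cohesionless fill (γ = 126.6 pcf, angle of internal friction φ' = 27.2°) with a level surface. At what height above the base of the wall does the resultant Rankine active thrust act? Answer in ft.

K_a = 0.3726.
The pressure distribution is triangular, so the resultant acts at H/3 above the base = 16.2/3 = 5.400 ft.

5.40 ft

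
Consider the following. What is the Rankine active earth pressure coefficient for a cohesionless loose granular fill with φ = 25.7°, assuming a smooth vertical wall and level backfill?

0.395

K_a = tan²(45° − φ/2) = tan²(32.15°) = 0.3950.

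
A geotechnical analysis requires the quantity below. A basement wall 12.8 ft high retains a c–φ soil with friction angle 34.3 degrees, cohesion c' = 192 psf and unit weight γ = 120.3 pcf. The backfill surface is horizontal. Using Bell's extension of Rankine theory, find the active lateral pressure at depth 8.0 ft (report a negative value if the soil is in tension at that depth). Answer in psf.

K_a = (1 − sin φ)/(1 + sin φ) = 0.2792.
σ_a = K_a γ z − 2c√K_a = 0.2792×120.3×8.0 − 2×192×0.5284 = 65.77 psf.

65.8 psf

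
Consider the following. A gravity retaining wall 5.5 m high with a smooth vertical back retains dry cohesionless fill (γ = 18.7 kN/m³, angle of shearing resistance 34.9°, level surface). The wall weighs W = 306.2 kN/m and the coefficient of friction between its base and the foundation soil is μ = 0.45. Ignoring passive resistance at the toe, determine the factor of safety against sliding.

K_a = tan²(45° − 34.9°/2) = 0.2721.
P_a = ½K_aγH² = 0.5×0.2721×18.7×5.5² = 76.97 kN/m, acting at H/3 = 1.833 m above the base.
FS_sliding = μW / P_a = 0.45×306.2 / 76.97 = 1.790.

1.79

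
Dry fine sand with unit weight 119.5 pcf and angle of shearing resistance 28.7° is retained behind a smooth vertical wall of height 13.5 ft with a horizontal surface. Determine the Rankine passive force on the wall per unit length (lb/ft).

31000 lb/ft

K_p = tan²(45° + φ/2) = 2.848.
P_p = ½ K_p γ H² = 0.5 × 2.848 × 119.5 × 13.5² = 31010 lb/ft.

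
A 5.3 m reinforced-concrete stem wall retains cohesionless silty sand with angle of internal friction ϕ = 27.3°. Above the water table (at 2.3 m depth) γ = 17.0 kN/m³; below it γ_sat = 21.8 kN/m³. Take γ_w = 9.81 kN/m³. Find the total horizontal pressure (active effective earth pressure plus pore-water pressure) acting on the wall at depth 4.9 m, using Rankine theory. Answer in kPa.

K_a = (1 − sin φ)/(1 + sin φ) = 0.3711.
γ' = 21.8 − 9.81 = 11.99 kN/m³.
Effective vertical stress at 4.9 m: σ'_v = 17.0×2.3 + 11.99×2.60 = 70.27 kPa.
σ'_h = K_a σ'_v = 0.3711 × 70.27 = 26.08 kPa; u = γ_w × 2.60 = 25.51 kPa.
Total σ_h = 26.08 + 25.51 = 51.59 kPa.

51.6 kPa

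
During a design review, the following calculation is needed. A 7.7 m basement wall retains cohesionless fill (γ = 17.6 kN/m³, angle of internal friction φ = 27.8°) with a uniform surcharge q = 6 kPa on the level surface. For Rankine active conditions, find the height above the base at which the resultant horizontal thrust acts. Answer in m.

K_a = 0.3639.
Triangular part P₁ = ½K_aγH² = 189.9 at H/3 = 2.567 m; rectangular part P₂ = K_a q H = 16.81 at H/2 = 3.850 m.
ȳ = (P₁·2.567 + P₂·3.850)/(P₁+P₂) = 2.671 m.

2.67 m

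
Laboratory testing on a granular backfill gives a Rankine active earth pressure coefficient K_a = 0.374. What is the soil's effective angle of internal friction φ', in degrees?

27.1°

K_a = tan²(45° − φ/2) ⇒ 45° − φ/2 = arctan(√0.374) = 31.45°.
φ = 2(45° − 31.45°) = 27.10°.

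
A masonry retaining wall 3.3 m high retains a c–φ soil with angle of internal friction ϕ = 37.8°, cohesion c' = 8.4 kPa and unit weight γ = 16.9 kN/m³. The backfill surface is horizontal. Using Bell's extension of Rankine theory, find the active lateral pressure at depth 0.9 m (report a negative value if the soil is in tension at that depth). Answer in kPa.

K_a = (1 − sin φ)/(1 + sin φ) = 0.2400.
σ_a = K_a γ z − 2c√K_a = 0.2400×16.9×0.9 − 2×8.4×0.4899 = -4.580 kPa.

-4.58 kPa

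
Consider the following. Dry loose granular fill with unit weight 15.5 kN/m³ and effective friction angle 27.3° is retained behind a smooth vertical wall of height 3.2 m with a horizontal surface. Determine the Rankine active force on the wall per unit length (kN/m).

K_a = tan²(45° − φ/2) = 0.3711.
P_a = ½ K_a γ H² = 0.5 × 0.3711 × 15.5 × 3.2² = 29.45 kN/m.

29.5 kN/m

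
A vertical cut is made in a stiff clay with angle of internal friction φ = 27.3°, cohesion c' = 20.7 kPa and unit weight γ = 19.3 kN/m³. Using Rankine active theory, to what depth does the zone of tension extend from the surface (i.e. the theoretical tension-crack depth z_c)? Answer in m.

3.52 m

K_a = tan²(45° − 27.3°/2) = 0.3711; √K_a = 0.6092.
The active pressure is zero where K_a γ z = 2c√K_a, so z_c = 2c/(γ√K_a) = 2×20.7/(19.3×0.6092) = 3.521 m.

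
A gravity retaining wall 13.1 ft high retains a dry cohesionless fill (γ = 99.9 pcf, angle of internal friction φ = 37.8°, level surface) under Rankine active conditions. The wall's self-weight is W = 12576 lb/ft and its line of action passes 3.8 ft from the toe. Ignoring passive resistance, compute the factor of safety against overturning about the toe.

5.32

K_a = tan²(45° − 37.8°/2) = 0.2400.
P_a = ½K_aγH² = 0.5×0.2400×99.9×13.1² = 2057 lb/ft, acting at H/3 = 4.367 ft above the base.
Overturning moment M_o = P_a × H/3 = 2057 × 4.367 = 8983.
Resisting moment M_r = W × 3.8 = 12576 × 3.8 = 47790.
FS_overturning = M_r/M_o = 47790/8983 = 5.320.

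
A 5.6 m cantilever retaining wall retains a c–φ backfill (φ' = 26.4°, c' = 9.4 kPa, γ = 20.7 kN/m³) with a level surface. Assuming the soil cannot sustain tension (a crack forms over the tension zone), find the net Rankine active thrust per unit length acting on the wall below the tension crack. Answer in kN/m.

68.0 kN/m

K_a = 0.3844; √K_a = 0.6200.
Tension-crack depth z_c = 2c/(γ√K_a) = 2×9.4/(20.7×0.6200) = 1.465 m.
σ_a at base = K_a γ H − 2c√K_a = 0.3844×20.7×5.6 − 2×9.4×0.6200 = 32.91 kPa.
P_a = ½ × 32.91 × (H − z_c) = 0.5×32.91×4.135 = 68.04 kN/m.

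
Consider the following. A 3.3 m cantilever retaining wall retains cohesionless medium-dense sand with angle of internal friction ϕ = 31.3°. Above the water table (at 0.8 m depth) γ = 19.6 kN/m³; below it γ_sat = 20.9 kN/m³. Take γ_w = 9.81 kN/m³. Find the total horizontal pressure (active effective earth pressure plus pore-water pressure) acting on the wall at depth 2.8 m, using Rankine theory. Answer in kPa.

K_a = (1 − sin φ)/(1 + sin φ) = 0.3162.
γ' = 20.9 − 9.81 = 11.09 kN/m³.
Effective vertical stress at 2.8 m: σ'_v = 19.6×0.8 + 11.09×2.00 = 37.86 kPa.
σ'_h = K_a σ'_v = 0.3162 × 37.86 = 11.97 kPa; u = γ_w × 2.00 = 19.62 kPa.
Total σ_h = 11.97 + 19.62 = 31.59 kPa.

31.6 kPa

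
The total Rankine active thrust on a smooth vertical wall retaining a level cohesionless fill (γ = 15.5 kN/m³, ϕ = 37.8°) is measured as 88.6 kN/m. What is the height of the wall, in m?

K_a = 0.2400. P_a = ½ K_a γ H² ⇒ H = √(2P_a/(K_a γ)).
H = √(2×88.6/(0.2400×15.5)) = 6.902 m.

6.90 m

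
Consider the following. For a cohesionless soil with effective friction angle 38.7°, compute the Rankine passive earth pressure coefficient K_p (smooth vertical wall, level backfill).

K_p = (1 + sin φ)/(1 − sin φ) = tan²(45° + 38.7°/2) = 4.337.

4.34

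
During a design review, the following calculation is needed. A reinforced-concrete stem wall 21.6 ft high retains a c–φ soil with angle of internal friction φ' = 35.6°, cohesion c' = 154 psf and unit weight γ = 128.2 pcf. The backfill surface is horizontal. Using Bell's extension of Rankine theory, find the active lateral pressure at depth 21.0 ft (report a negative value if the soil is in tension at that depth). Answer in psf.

553 psf

K_a = (1 − sin φ)/(1 + sin φ) = 0.2641.
σ_a = K_a γ z − 2c√K_a = 0.2641×128.2×21.0 − 2×154×0.5139 = 552.8 psf.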